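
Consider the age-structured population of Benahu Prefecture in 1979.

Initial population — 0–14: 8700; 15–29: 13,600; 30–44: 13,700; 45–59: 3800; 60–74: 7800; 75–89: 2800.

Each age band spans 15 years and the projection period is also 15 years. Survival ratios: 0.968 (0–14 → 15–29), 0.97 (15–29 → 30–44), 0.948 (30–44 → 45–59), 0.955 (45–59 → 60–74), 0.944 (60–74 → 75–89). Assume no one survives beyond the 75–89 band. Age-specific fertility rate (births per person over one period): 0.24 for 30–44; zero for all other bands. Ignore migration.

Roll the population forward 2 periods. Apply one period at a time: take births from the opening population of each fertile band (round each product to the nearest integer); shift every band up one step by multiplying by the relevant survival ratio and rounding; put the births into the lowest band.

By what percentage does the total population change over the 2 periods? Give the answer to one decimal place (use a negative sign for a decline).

-15.0

(Bands numbered youngest = 1 to oldest = 6.)
— Period 1 —
Births: 13700 * 0.24 = 3288
Band 2: 8700 * 0.968 = 8422
Band 3: 13600 * 0.97 = 13192
Band 4: 13700 * 0.948 = 12988
Band 5: 3800 * 0.955 = 3629
Band 6: 7800 * 0.944 = 7363
→ [3288, 8422, 13192, 12988, 3629, 7363]
— Period 2 —
Births: 13192 * 0.24 = 3166
Band 2: 3288 * 0.968 = 3183
Band 3: 8422 * 0.97 = 8169
Band 4: 13192 * 0.948 = 12506
Band 5: 12988 * 0.955 = 12404
Band 6: 3629 * 0.944 = 3426
→ [3166, 3183, 8169, 12506, 12404, 3426]
Total: 50400 → 42854; change = -7546; percentage change = -15.0%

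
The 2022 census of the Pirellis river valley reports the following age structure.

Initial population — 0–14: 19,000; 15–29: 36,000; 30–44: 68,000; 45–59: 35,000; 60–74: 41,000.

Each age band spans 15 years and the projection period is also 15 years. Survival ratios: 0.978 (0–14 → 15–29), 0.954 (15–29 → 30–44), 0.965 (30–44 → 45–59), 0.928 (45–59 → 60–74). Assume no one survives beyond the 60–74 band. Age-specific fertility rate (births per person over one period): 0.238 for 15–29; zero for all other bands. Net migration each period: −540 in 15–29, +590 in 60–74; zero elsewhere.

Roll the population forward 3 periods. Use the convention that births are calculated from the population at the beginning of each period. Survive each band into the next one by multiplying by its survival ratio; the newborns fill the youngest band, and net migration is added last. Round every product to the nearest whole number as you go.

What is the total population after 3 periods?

60961

(Groups numbered youngest = 1 to oldest = 5.)
— Period 1 —
Births: 36000 * 0.238 = 8568
Group 2: 19000 * 0.978 = 18582
Group 3: 36000 * 0.954 = 34344
Group 4: 68000 * 0.965 = 65620
Group 5: 35000 * 0.928 = 32480
Net migration: Group 2 − 540 → 18042; Group 5 + 590 → 33070
→ [8568, 18042, 34344, 65620, 33070]
— Period 2 —
Births: 18042 * 0.238 = 4294
Group 2: 8568 * 0.978 = 8380
Group 3: 18042 * 0.954 = 17212
Group 4: 34344 * 0.965 = 33142
Group 5: 65620 * 0.928 = 60895
Net migration: Group 2 − 540 → 7840; Group 5 + 590 → 61485
→ [4294, 7840, 17212, 33142, 61485]
— Period 3 —
Births: 7840 * 0.238 = 1866
Group 2: 4294 * 0.978 = 4200
Group 3: 7840 * 0.954 = 7479
Group 4: 17212 * 0.965 = 16610
Group 5: 33142 * 0.928 = 30756
Net migration: Group 2 − 540 → 3660; Group 5 + 590 → 31346
→ [1866, 3660, 7479, 16610, 31346]
Total after period 3: 1866 + 3660 + 7479 + 16610 + 31346 = 60961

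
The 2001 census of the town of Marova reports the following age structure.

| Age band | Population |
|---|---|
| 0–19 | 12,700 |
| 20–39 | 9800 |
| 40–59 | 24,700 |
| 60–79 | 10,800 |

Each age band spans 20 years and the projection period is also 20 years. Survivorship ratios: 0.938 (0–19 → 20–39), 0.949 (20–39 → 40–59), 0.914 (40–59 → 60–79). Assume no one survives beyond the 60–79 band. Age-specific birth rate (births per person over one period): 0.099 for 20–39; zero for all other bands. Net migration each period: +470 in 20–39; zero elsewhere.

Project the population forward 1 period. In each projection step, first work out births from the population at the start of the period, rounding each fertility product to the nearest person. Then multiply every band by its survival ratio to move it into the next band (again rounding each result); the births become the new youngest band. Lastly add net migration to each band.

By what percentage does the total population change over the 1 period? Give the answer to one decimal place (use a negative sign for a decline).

-22.0

[period 1]
Births: 9800 × 0.099 = 970
20–39: 12700 × 0.938 = 11913
40–59: 9800 × 0.949 = 9300
60–79: 24700 × 0.914 = 22576
Net migration: 20–39 + 470 → 12383
Population now: 0–19=970, 20–39=12383, 40–59=9300, 60–79=22576
Total: 58000 → 45229; change = -12771; percentage change = -22.0%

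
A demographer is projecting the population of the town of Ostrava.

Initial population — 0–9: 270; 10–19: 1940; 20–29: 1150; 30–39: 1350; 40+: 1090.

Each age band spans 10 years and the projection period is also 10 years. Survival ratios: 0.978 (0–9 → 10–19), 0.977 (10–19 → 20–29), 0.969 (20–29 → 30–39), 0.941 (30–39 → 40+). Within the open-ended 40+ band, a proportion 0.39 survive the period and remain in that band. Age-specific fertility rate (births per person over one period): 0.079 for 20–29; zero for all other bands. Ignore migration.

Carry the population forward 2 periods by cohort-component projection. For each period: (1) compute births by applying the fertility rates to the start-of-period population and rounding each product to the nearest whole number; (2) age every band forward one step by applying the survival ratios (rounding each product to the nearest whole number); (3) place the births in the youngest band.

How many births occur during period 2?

150

Period 1.
Births: 1150 * 0.079 = 91
10–19: 270 * 0.978 = 264
20–29: 1940 * 0.977 = 1895
30–39: 1150 * 0.969 = 1114
40+: 1350 * 0.941 + 1090 * 0.39 = 1270 + 425 = 1695
Giving 91 / 264 / 1895 / 1114 / 1695.
Period 2.
Births: 1895 * 0.079 = 150
10–19: 91 * 0.978 = 89
20–29: 264 * 0.977 = 258
30–39: 1895 * 0.969 = 1836
40+: 1114 * 0.941 + 1695 * 0.39 = 1048 + 661 = 1709
Giving 150 / 89 / 258 / 1836 / 1709.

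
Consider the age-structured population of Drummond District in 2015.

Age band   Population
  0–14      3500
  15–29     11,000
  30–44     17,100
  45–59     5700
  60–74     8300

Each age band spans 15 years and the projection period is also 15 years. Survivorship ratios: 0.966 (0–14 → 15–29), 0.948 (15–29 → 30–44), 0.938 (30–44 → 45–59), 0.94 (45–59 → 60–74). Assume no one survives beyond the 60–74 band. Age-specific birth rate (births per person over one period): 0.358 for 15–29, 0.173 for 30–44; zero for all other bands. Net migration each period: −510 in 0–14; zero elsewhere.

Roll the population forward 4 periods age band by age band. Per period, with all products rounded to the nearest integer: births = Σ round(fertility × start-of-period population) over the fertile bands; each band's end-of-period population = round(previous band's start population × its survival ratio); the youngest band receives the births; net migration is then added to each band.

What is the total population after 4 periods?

14148

— Period 1 —
Births: 11000 * 0.358 = 3938, 17100 * 0.173 = 2958 → 6896
15–29: 3500 * 0.966 = 3381
30–44: 11000 * 0.948 = 10428
45–59: 17100 * 0.938 = 16040
60–74: 5700 * 0.94 = 5358
Net migration: 0–14 − 510 → 6386
Giving 6386 / 3381 / 10428 / 16040 / 5358.
— Period 2 —
Births: 3381 * 0.358 = 1210, 10428 * 0.173 = 1804 → 3014
15–29: 6386 * 0.966 = 6169
30–44: 3381 * 0.948 = 3205
45–59: 10428 * 0.938 = 9781
60–74: 16040 * 0.94 = 15078
Net migration: 0–14 − 510 → 2504
Giving 2504 / 6169 / 3205 / 9781 / 15078.
— Period 3 —
Births: 6169 * 0.358 = 2209, 3205 * 0.173 = 554 → 2763
15–29: 2504 * 0.966 = 2419
30–44: 6169 * 0.948 = 5848
45–59: 3205 * 0.938 = 3006
60–74: 9781 * 0.94 = 9194
Net migration: 0–14 − 510 → 2253
Giving 2253 / 2419 / 5848 / 3006 / 9194.
— Period 4 —
Births: 2419 * 0.358 = 866, 5848 * 0.173 = 1012 → 1878
15–29: 2253 * 0.966 = 2176
30–44: 2419 * 0.948 = 2293
45–59: 5848 * 0.938 = 5485
60–74: 3006 * 0.94 = 2826
Net migration: 0–14 − 510 → 1368
Giving 1368 / 2176 / 2293 / 5485 / 2826.
Total after period 4: 1368 + 2176 + 2293 + 5485 + 2826 = 14148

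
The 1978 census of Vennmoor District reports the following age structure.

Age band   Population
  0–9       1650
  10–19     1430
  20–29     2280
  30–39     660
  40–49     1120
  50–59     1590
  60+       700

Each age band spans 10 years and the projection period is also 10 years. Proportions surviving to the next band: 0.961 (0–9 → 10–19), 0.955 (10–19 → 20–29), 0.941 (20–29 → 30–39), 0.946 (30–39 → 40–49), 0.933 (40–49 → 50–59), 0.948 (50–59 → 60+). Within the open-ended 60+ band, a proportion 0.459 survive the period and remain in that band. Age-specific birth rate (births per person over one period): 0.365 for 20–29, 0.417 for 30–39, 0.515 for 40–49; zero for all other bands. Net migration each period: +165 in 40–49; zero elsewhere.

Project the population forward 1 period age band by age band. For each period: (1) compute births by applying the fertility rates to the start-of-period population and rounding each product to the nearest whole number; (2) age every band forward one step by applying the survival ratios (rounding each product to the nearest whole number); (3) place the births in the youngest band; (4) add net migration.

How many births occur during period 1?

1684

(Bands numbered youngest = 1 to oldest = 7.)
After projecting period 1:
Births: 2280 × 0.365 = 832  |  660 × 0.417 = 275  |  1120 × 0.515 = 577 → 1684
Band 2: 1650 × 0.961 = 1586
Band 3: 1430 × 0.955 = 1366
Band 4: 2280 × 0.941 = 2145
Band 5: 660 × 0.946 = 624
Band 6: 1120 × 0.933 = 1045
Band 7: 1590 × 0.948 + 700 × 0.459 = 1507 + 321 = 1828
Net migration: Band 5 + 165 → 789
End of period: [1684, 1586, 1366, 2145, 789, 1045, 1828]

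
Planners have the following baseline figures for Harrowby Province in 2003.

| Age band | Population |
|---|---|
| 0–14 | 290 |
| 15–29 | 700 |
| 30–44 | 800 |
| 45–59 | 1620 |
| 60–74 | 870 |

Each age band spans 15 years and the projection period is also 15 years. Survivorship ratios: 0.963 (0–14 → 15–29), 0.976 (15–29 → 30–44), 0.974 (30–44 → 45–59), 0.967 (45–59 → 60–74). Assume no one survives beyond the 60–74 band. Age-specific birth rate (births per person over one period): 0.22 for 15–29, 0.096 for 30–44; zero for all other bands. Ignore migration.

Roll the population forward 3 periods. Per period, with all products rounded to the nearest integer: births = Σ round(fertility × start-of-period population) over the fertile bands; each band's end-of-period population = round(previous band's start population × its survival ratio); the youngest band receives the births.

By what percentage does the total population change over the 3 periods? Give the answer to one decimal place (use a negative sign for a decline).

Let band 1 be 0–14 through band 5 = 60–74.
After projecting period 1:
Births: 700 × 0.22 = 154  |  800 × 0.096 = 77 — total 231
Band 2: 290 × 0.963 = 279
Band 3: 700 × 0.976 = 683
Band 4: 800 × 0.974 = 779
Band 5: 1620 × 0.967 = 1567
Population now: 0–14=231, 15–29=279, 30–44=683, 45–59=779, 60–74=1567
After projecting period 2:
Births: 279 × 0.22 = 61  |  683 × 0.096 = 66 — total 127
Band 2: 231 × 0.963 = 222
Band 3: 279 × 0.976 = 272
Band 4: 683 × 0.974 = 665
Band 5: 779 × 0.967 = 753
Population now: 0–14=127, 15–29=222, 30–44=272, 45–59=665, 60–74=753
After projecting period 3:
Births: 222 × 0.22 = 49  |  272 × 0.096 = 26 — total 75
Band 2: 127 × 0.963 = 122
Band 3: 222 × 0.976 = 217
Band 4: 272 × 0.974 = 265
Band 5: 665 × 0.967 = 643
Population now: 0–14=75, 15–29=122, 30–44=217, 45–59=265, 60–74=643
Total: 4280 → 1322; change = -2958; percentage change = -69.1%

-69.1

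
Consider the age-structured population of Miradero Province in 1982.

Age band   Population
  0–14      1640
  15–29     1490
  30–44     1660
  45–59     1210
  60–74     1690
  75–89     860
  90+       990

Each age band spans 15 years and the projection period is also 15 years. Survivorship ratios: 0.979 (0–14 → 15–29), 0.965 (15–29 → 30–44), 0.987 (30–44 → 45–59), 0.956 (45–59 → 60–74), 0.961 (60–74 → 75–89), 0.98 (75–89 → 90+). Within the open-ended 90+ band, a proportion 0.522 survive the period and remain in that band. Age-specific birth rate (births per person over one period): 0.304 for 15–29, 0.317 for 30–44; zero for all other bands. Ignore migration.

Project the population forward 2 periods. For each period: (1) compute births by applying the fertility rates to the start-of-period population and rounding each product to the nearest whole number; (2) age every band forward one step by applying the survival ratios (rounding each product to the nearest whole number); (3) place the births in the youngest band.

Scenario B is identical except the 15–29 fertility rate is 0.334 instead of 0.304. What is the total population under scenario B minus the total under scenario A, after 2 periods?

92

Period 1.
Births: 1490 × 0.304 = 453, 1660 × 0.317 = 526 ⇒ total 979
15–29: 1640 × 0.979 = 1606
30–44: 1490 × 0.965 = 1438
45–59: 1660 × 0.987 = 1638
60–74: 1210 × 0.956 = 1157
75–89: 1690 × 0.961 = 1624
90+: 860 × 0.98 + 990 × 0.522 = 843 + 517 = 1360
Giving 979 / 1606 / 1438 / 1638 / 1157 / 1624 / 1360.
Period 2.
Births: 1606 × 0.304 = 488, 1438 × 0.317 = 456 ⇒ total 944
15–29: 979 × 0.979 = 958
30–44: 1606 × 0.965 = 1550
45–59: 1438 × 0.987 = 1419
60–74: 1638 × 0.956 = 1566
75–89: 1157 × 0.961 = 1112
90+: 1624 × 0.98 + 1360 × 0.522 = 1592 + 710 = 2302
Giving 944 / 958 / 1550 / 1419 / 1566 / 1112 / 2302.
Scenario A total after 2 periods: 9851
Scenario B projection —
Period 1.
Births: 1490 × 0.334 = 498, 1660 × 0.317 = 526 ⇒ total 1024
15–29: 1640 × 0.979 = 1606
30–44: 1490 × 0.965 = 1438
45–59: 1660 × 0.987 = 1638
60–74: 1210 × 0.956 = 1157
75–89: 1690 × 0.961 = 1624
90+: 860 × 0.98 + 990 × 0.522 = 843 + 517 = 1360
Giving 1024 / 1606 / 1438 / 1638 / 1157 / 1624 / 1360.
Period 2.
Births: 1606 × 0.334 = 536, 1438 × 0.317 = 456 ⇒ total 992
15–29: 1024 × 0.979 = 1002
30–44: 1606 × 0.965 = 1550
45–59: 1438 × 0.987 = 1419
60–74: 1638 × 0.956 = 1566
75–89: 1157 × 0.961 = 1112
90+: 1624 × 0.98 + 1360 × 0.522 = 1592 + 710 = 2302
Giving 992 / 1002 / 1550 / 1419 / 1566 / 1112 / 2302.
Scenario B total after 2 periods: 9943
Difference B − A = 9943 − 9851 = 92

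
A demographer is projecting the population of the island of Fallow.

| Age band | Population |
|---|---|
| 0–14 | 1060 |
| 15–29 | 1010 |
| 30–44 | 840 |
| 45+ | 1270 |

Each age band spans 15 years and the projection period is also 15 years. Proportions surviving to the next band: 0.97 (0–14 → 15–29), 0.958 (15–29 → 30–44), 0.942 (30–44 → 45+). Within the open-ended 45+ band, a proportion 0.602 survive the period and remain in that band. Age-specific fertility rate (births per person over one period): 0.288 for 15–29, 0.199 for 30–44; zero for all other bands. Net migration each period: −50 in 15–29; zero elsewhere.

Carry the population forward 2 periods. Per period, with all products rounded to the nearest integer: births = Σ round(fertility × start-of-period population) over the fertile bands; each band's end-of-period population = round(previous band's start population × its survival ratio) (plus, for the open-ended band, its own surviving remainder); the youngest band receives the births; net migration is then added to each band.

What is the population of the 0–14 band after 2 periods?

475

Period 1:
Births: 1010 × 0.288 = 291 ; 840 × 0.199 = 167 → total 458
15–29: 1060 × 0.97 = 1028
30–44: 1010 × 0.958 = 968
45+: 840 × 0.942 + 1270 × 0.602 = 791 + 765 = 1556
Net migration: 15–29 − 50 → 978
End of period: [458, 978, 968, 1556]
Period 2:
Births: 978 × 0.288 = 282 ; 968 × 0.199 = 193 → total 475
15–29: 458 × 0.97 = 444
30–44: 978 × 0.958 = 937
45+: 968 × 0.942 + 1556 × 0.602 = 912 + 937 = 1849
Net migration: 15–29 − 50 → 394
End of period: [475, 394, 937, 1849]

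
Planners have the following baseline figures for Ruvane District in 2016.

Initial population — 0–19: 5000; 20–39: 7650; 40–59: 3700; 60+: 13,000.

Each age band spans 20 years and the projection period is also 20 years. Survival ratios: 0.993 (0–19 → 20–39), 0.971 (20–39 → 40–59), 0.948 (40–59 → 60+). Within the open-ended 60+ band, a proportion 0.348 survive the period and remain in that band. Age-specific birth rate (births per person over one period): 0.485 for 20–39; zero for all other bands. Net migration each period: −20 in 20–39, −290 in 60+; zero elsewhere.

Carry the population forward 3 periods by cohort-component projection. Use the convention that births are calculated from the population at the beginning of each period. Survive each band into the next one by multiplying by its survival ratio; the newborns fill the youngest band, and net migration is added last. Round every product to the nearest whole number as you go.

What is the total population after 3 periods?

— Period 1 —
Births: 7650 × 0.485 = 3710
20–39: 5000 × 0.993 = 4965
40–59: 7650 × 0.971 = 7428
60+: 3700 × 0.948 + 13000 × 0.348 = 3508 + 4524 = 8032
Net migration: 20–39 − 20 → 4945; 60+ − 290 → 7742
Giving 3710 / 4945 / 7428 / 7742.
— Period 2 —
Births: 4945 × 0.485 = 2398
20–39: 3710 × 0.993 = 3684
40–59: 4945 × 0.971 = 4802
60+: 7428 × 0.948 + 7742 × 0.348 = 7042 + 2694 = 9736
Net migration: 20–39 − 20 → 3664; 60+ − 290 → 9446
Giving 2398 / 3664 / 4802 / 9446.
— Period 3 —
Births: 3664 × 0.485 = 1777
20–39: 2398 × 0.993 = 2381
40–59: 3664 × 0.971 = 3558
60+: 4802 × 0.948 + 9446 × 0.348 = 4552 + 3287 = 7839
Net migration: 20–39 − 20 → 2361; 60+ − 290 → 7549
Giving 1777 / 2361 / 3558 / 7549.
Total after period 3: 1777 + 2361 + 3558 + 7549 = 15245

15245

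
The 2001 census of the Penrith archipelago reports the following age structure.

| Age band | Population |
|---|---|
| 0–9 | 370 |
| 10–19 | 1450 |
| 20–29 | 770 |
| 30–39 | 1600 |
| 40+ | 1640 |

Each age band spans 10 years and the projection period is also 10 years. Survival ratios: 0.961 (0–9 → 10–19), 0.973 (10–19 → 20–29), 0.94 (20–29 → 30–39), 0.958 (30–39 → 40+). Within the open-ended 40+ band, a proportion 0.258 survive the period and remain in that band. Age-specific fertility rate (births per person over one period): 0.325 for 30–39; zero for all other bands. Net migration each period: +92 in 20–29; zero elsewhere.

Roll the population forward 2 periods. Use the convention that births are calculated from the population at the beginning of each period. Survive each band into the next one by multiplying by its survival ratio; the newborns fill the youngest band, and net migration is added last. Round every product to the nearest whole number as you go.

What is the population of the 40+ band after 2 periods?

1199

Call the bands 1 to 5, youngest first.
After projecting period 1:
Births: 1600 × 0.325 = 520
Band 2: 370 × 0.961 = 356
Band 3: 1450 × 0.973 = 1411
Band 4: 770 × 0.94 = 724
Band 5: 1600 × 0.958 + 1640 × 0.258 = 1533 + 423 = 1956
Net migration: Band 3 + 92 → 1503
End of period: [520, 356, 1503, 724, 1956]
After projecting period 2:
Births: 724 × 0.325 = 235
Band 2: 520 × 0.961 = 500
Band 3: 356 × 0.973 = 346
Band 4: 1503 × 0.94 = 1413
Band 5: 724 × 0.958 + 1956 × 0.258 = 694 + 505 = 1199
Net migration: Band 3 + 92 → 438
End of period: [235, 500, 438, 1413, 1199]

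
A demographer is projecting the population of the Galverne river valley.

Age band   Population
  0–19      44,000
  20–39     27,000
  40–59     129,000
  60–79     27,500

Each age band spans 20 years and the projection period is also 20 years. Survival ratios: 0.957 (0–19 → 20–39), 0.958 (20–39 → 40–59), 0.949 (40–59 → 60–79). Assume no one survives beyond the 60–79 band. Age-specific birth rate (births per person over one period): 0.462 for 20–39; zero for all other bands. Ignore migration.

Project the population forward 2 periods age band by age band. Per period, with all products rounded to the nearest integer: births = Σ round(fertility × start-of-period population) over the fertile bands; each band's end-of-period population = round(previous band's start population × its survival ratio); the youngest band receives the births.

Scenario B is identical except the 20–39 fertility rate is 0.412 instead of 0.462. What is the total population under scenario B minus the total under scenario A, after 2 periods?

-3398

[period 1]
Births: 27000 × 0.462 = 12474
20–39: 44000 × 0.957 = 42108
40–59: 27000 × 0.958 = 25866
60–79: 129000 × 0.949 = 122421
Population now: 0–19=12474, 20–39=42108, 40–59=25866, 60–79=122421
[period 2]
Births: 42108 × 0.462 = 19454
20–39: 12474 × 0.957 = 11938
40–59: 42108 × 0.958 = 40339
60–79: 25866 × 0.949 = 24547
Population now: 0–19=19454, 20–39=11938, 40–59=40339, 60–79=24547
Scenario A total after 2 periods: 96278
Scenario B projection —
[period 1]
Births: 27000 × 0.412 = 11124
20–39: 44000 × 0.957 = 42108
40–59: 27000 × 0.958 = 25866
60–79: 129000 × 0.949 = 122421
Population now: 0–19=11124, 20–39=42108, 40–59=25866, 60–79=122421
[period 2]
Births: 42108 × 0.412 = 17348
20–39: 11124 × 0.957 = 10646
40–59: 42108 × 0.958 = 40339
60–79: 25866 × 0.949 = 24547
Population now: 0–19=17348, 20–39=10646, 40–59=40339, 60–79=24547
Scenario B total after 2 periods: 92880
Difference B − A = 92880 − 96278 = -3398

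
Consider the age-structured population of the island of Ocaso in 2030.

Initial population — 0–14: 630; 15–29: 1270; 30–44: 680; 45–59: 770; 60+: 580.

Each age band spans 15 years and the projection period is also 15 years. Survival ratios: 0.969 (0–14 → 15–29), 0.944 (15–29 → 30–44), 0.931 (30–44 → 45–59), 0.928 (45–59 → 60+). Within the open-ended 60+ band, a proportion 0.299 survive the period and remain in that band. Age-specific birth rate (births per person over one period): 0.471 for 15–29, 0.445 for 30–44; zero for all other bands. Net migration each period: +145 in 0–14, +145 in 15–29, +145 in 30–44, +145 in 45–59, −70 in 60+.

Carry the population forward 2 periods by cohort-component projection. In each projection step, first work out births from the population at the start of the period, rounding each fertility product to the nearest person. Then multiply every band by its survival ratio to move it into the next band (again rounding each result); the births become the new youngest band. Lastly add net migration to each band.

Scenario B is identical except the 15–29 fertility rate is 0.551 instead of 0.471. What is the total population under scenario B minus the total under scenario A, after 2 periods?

158

Let band 1 be 0–14 through band 5 = 60+.
[period 1]
Births: 1270 * 0.471 = 598, 680 * 0.445 = 303 → total 901
Band 2: 630 * 0.969 = 610
Band 3: 1270 * 0.944 = 1199
Band 4: 680 * 0.931 = 633
Band 5: 770 * 0.928 + 580 * 0.299 = 715 + 173 = 888
Net migration: Band 1 + 145 → 1046; Band 2 + 145 → 755; Band 3 + 145 → 1344; Band 4 + 145 → 778; Band 5 − 70 → 818
Population now: 0–14=1046, 15–29=755, 30–44=1344, 45–59=778, 60+=818
[period 2]
Births: 755 * 0.471 = 356, 1344 * 0.445 = 598 → total 954
Band 2: 1046 * 0.969 = 1014
Band 3: 755 * 0.944 = 713
Band 4: 1344 * 0.931 = 1251
Band 5: 778 * 0.928 + 818 * 0.299 = 722 + 245 = 967
Net migration: Band 1 + 145 → 1099; Band 2 + 145 → 1159; Band 3 + 145 → 858; Band 4 + 145 → 1396; Band 5 − 70 → 897
Population now: 0–14=1099, 15–29=1159, 30–44=858, 45–59=1396, 60+=897
Scenario A total after 2 periods: 5409
Scenario B projection —
[period 1]
Births: 1270 * 0.551 = 700, 680 * 0.445 = 303 → total 1003
Band 2: 630 * 0.969 = 610
Band 3: 1270 * 0.944 = 1199
Band 4: 680 * 0.931 = 633
Band 5: 770 * 0.928 + 580 * 0.299 = 715 + 173 = 888
Net migration: Band 1 + 145 → 1148; Band 2 + 145 → 755; Band 3 + 145 → 1344; Band 4 + 145 → 778; Band 5 − 70 → 818
Population now: 0–14=1148, 15–29=755, 30–44=1344, 45–59=778, 60+=818
[period 2]
Births: 755 * 0.551 = 416, 1344 * 0.445 = 598 → total 1014
Band 2: 1148 * 0.969 = 1112
Band 3: 755 * 0.944 = 713
Band 4: 1344 * 0.931 = 1251
Band 5: 778 * 0.928 + 818 * 0.299 = 722 + 245 = 967
Net migration: Band 1 + 145 → 1159; Band 2 + 145 → 1257; Band 3 + 145 → 858; Band 4 + 145 → 1396; Band 5 − 70 → 897
Population now: 0–14=1159, 15–29=1257, 30–44=858, 45–59=1396, 60+=897
Scenario B total after 2 periods: 5567
Difference B − A = 5567 − 5409 = 158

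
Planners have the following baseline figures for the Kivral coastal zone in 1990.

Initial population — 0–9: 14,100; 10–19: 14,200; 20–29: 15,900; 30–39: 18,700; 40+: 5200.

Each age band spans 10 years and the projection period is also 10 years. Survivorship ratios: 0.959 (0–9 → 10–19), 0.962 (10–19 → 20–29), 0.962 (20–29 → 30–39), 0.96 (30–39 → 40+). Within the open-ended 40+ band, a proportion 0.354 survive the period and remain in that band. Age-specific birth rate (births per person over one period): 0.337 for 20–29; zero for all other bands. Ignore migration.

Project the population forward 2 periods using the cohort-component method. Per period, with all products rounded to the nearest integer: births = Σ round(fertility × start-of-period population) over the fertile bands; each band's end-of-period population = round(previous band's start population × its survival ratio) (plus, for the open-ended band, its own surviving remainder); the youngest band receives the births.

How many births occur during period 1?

5358

Let band 1 be 0–9 through band 5 = 40+.
Period 1:
Births: 15900 * 0.337 = 5358
Band 2: 14100 * 0.959 = 13522
Band 3: 14200 * 0.962 = 13660
Band 4: 15900 * 0.962 = 15296
Band 5: 18700 * 0.96 + 5200 * 0.354 = 17952 + 1841 = 19793
Population now: 0–9=5358, 10–19=13522, 20–29=13660, 30–39=15296, 40+=19793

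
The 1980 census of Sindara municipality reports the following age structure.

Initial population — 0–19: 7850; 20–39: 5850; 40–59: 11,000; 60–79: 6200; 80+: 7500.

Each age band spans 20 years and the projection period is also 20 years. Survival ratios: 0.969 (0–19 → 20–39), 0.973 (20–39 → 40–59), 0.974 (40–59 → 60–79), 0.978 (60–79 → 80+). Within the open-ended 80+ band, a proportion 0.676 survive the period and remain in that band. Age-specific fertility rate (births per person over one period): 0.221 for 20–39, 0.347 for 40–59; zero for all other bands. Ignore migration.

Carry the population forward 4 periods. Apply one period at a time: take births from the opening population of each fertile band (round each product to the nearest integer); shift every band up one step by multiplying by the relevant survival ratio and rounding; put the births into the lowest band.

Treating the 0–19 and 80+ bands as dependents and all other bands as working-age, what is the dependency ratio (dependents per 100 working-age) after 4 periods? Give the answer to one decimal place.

183.1

Period 1:
Births: 5850 × 0.221 = 1293 ; 11000 × 0.347 = 3817 — total 5110
20–39: 7850 × 0.969 = 7607
40–59: 5850 × 0.973 = 5692
60–79: 11000 × 0.974 = 10714
80+: 6200 × 0.978 + 7500 × 0.676 = 6064 + 5070 = 11134
End of period: [5110, 7607, 5692, 10714, 11134]
Period 2:
Births: 7607 × 0.221 = 1681 ; 5692 × 0.347 = 1975 — total 3656
20–39: 5110 × 0.969 = 4952
40–59: 7607 × 0.973 = 7402
60–79: 5692 × 0.974 = 5544
80+: 10714 × 0.978 + 11134 × 0.676 = 10478 + 7527 = 18005
End of period: [3656, 4952, 7402, 5544, 18005]
Period 3:
Births: 4952 × 0.221 = 1094 ; 7402 × 0.347 = 2568 — total 3662
20–39: 3656 × 0.969 = 3543
40–59: 4952 × 0.973 = 4818
60–79: 7402 × 0.974 = 7210
80+: 5544 × 0.978 + 18005 × 0.676 = 5422 + 12171 = 17593
End of period: [3662, 3543, 4818, 7210, 17593]
Period 4:
Births: 3543 × 0.221 = 783 ; 4818 × 0.347 = 1672 — total 2455
20–39: 3662 × 0.969 = 3548
40–59: 3543 × 0.973 = 3447
60–79: 4818 × 0.974 = 4693
80+: 7210 × 0.978 + 17593 × 0.676 = 7051 + 11893 = 18944
End of period: [2455, 3548, 3447, 4693, 18944]
Dependents (band 0–19 + band 80+) = 2455 + 18944 = 21399; working-age = 11688; ratio = 21399/11688 × 100 = 183.1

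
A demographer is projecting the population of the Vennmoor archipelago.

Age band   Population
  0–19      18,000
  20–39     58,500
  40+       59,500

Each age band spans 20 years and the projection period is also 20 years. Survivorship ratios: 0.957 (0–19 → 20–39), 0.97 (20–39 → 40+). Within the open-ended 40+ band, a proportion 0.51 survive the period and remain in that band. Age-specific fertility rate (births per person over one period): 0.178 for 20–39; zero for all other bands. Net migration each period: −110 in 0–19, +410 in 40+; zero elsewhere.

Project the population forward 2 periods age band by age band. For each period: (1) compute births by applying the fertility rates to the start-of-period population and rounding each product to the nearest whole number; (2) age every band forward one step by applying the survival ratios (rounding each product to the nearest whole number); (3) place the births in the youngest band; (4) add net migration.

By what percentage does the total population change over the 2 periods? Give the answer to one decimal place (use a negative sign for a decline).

-45.2

After projecting period 1:
Births: 58500 × 0.178 = 10413
20–39: 18000 × 0.957 = 17226
40+: 58500 × 0.97 + 59500 × 0.51 = 56745 + 30345 = 87090
Net migration: 0–19 − 110 → 10303; 40+ + 410 → 87500
End of period: [10303, 17226, 87500]
After projecting period 2:
Births: 17226 × 0.178 = 3066
20–39: 10303 × 0.957 = 9860
40+: 17226 × 0.97 + 87500 × 0.51 = 16709 + 44625 = 61334
Net migration: 0–19 − 110 → 2956; 40+ + 410 → 61744
End of period: [2956, 9860, 61744]
Total: 136000 → 74560; change = -61440; percentage change = -45.2%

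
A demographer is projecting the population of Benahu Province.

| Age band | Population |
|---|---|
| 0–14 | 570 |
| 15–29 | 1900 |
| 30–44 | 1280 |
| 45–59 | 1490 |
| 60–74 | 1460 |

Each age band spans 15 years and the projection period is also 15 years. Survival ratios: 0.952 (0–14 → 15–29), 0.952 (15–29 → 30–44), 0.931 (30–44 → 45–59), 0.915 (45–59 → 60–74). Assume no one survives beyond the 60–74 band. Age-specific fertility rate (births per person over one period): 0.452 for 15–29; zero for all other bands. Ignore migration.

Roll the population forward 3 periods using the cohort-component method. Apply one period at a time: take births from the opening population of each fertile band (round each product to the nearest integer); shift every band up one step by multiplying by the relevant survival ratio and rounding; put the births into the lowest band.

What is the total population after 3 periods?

Period 1:
Births: 1900 × 0.452 = 859
15–29: 570 × 0.952 = 543
30–44: 1900 × 0.952 = 1809
45–59: 1280 × 0.931 = 1192
60–74: 1490 × 0.915 = 1363
Population now: 0–14=859, 15–29=543, 30–44=1809, 45–59=1192, 60–74=1363
Period 2:
Births: 543 × 0.452 = 245
15–29: 859 × 0.952 = 818
30–44: 543 × 0.952 = 517
45–59: 1809 × 0.931 = 1684
60–74: 1192 × 0.915 = 1091
Population now: 0–14=245, 15–29=818, 30–44=517, 45–59=1684, 60–74=1091
Period 3:
Births: 818 × 0.452 = 370
15–29: 245 × 0.952 = 233
30–44: 818 × 0.952 = 779
45–59: 517 × 0.931 = 481
60–74: 1684 × 0.915 = 1541
Population now: 0–14=370, 15–29=233, 30–44=779, 45–59=481, 60–74=1541
Total after period 3: 370 + 233 + 779 + 481 + 1541 = 3404

3404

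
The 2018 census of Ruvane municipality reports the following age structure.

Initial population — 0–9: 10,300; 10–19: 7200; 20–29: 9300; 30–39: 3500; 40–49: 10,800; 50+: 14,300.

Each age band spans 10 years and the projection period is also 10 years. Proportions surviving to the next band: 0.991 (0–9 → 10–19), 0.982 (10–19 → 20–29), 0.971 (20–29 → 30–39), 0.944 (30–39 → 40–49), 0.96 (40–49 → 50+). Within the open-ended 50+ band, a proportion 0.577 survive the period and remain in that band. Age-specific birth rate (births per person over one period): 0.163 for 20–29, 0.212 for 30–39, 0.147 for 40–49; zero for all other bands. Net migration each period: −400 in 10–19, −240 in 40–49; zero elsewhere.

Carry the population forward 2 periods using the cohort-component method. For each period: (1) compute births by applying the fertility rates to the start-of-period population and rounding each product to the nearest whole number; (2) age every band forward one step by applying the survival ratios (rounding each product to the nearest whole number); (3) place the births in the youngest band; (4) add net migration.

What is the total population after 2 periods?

Let band 1 be 0–9 through band 6 = 50+.
Period 1.
Births: 9300 * 0.163 = 1516  |  3500 * 0.212 = 742  |  10800 * 0.147 = 1588 ⇒ total 3846
Band 2: 10300 * 0.991 = 10207
Band 3: 7200 * 0.982 = 7070
Band 4: 9300 * 0.971 = 9030
Band 5: 3500 * 0.944 = 3304
Band 6: 10800 * 0.96 + 14300 * 0.577 = 10368 + 8251 = 18619
Net migration: Band 2 − 400 → 9807; Band 5 − 240 → 3064
Population now: 0–9=3846, 10–19=9807, 20–29=7070, 30–39=9030, 40–49=3064, 50+=18619
Period 2.
Births: 7070 * 0.163 = 1152  |  9030 * 0.212 = 1914  |  3064 * 0.147 = 450 ⇒ total 3516
Band 2: 3846 * 0.991 = 3811
Band 3: 9807 * 0.982 = 9630
Band 4: 7070 * 0.971 = 6865
Band 5: 9030 * 0.944 = 8524
Band 6: 3064 * 0.96 + 18619 * 0.577 = 2941 + 10743 = 13684
Net migration: Band 2 − 400 → 3411; Band 5 − 240 → 8284
Population now: 0–9=3516, 10–19=3411, 20–29=9630, 30–39=6865, 40–49=8284, 50+=13684
Total after period 2: 3516 + 3411 + 9630 + 6865 + 8284 + 13684 = 45390

45390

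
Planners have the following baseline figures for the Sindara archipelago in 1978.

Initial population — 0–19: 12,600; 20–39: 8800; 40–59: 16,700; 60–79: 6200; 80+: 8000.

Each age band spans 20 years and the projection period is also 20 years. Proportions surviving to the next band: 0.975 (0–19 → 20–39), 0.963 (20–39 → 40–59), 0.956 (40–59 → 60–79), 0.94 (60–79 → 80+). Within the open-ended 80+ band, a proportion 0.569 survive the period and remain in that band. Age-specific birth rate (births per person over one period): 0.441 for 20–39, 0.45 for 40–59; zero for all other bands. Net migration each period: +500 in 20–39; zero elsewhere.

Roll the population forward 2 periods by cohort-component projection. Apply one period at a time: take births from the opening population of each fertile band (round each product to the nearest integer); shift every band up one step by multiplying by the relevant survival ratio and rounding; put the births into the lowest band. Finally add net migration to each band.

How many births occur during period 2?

(Bands numbered youngest = 1 to oldest = 5.)
Period 1.
Births: 8800 × 0.441 = 3881, 16700 × 0.45 = 7515 → 11396
Band 2: 12600 × 0.975 = 12285
Band 3: 8800 × 0.963 = 8474
Band 4: 16700 × 0.956 = 15965
Band 5: 6200 × 0.94 + 8000 × 0.569 = 5828 + 4552 = 10380
Net migration: Band 2 + 500 → 12785
End of period: [11396, 12785, 8474, 15965, 10380]
Period 2.
Births: 12785 × 0.441 = 5638, 8474 × 0.45 = 3813 → 9451
Band 2: 11396 × 0.975 = 11111
Band 3: 12785 × 0.963 = 12312
Band 4: 8474 × 0.956 = 8101
Band 5: 15965 × 0.94 + 10380 × 0.569 = 15007 + 5906 = 20913
Net migration: Band 2 + 500 → 11611
End of period: [9451, 11611, 12312, 8101, 20913]

9451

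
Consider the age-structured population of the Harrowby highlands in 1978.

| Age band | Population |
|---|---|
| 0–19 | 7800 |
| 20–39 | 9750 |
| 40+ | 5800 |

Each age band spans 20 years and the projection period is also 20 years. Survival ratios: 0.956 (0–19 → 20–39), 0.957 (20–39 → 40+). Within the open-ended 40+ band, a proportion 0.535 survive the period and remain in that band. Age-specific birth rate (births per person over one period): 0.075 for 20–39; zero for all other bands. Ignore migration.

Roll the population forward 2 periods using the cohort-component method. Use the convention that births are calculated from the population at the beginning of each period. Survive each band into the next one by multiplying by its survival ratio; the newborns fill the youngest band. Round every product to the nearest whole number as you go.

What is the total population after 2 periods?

15046

(Groups numbered youngest = 1 to oldest = 3.)
— Period 1 —
Births: 9750 * 0.075 = 731
Group 2: 7800 * 0.956 = 7457
Group 3: 9750 * 0.957 + 5800 * 0.535 = 9331 + 3103 = 12434
End of period: [731, 7457, 12434]
— Period 2 —
Births: 7457 * 0.075 = 559
Group 2: 731 * 0.956 = 699
Group 3: 7457 * 0.957 + 12434 * 0.535 = 7136 + 6652 = 13788
End of period: [559, 699, 13788]
Total after period 2: 559 + 699 + 13788 = 15046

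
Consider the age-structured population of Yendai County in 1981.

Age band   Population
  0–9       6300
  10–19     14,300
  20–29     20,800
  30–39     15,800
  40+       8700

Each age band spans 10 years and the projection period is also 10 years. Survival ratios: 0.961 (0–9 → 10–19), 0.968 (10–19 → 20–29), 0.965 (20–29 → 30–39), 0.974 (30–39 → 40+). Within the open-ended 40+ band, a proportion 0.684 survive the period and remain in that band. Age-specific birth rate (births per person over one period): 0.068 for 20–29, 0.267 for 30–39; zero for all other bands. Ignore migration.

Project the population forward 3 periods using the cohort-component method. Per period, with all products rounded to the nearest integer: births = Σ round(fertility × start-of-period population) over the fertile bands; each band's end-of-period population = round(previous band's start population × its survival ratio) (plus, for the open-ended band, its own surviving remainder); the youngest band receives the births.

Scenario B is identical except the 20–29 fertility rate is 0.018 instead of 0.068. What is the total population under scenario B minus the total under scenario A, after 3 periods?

-1925

Call the groups 1 to 5, youngest first.
— Period 1 —
Births: 20800 × 0.068 = 1414  |  15800 × 0.267 = 4219 — total 5633
Group 2: 6300 × 0.961 = 6054
Group 3: 14300 × 0.968 = 13842
Group 4: 20800 × 0.965 = 20072
Group 5: 15800 × 0.974 + 8700 × 0.684 = 15389 + 5951 = 21340
End of period: [5633, 6054, 13842, 20072, 21340]
— Period 2 —
Births: 13842 × 0.068 = 941  |  20072 × 0.267 = 5359 — total 6300
Group 2: 5633 × 0.961 = 5413
Group 3: 6054 × 0.968 = 5860
Group 4: 13842 × 0.965 = 13358
Group 5: 20072 × 0.974 + 21340 × 0.684 = 19550 + 14597 = 34147
End of period: [6300, 5413, 5860, 13358, 34147]
— Period 3 —
Births: 5860 × 0.068 = 398  |  13358 × 0.267 = 3567 — total 3965
Group 2: 6300 × 0.961 = 6054
Group 3: 5413 × 0.968 = 5240
Group 4: 5860 × 0.965 = 5655
Group 5: 13358 × 0.974 + 34147 × 0.684 = 13011 + 23357 = 36368
End of period: [3965, 6054, 5240, 5655, 36368]
Scenario A total after 3 periods: 57282
Scenario B projection —
— Period 1 —
Births: 20800 × 0.018 = 374  |  15800 × 0.267 = 4219 — total 4593
Group 2: 6300 × 0.961 = 6054
Group 3: 14300 × 0.968 = 13842
Group 4: 20800 × 0.965 = 20072
Group 5: 15800 × 0.974 + 8700 × 0.684 = 15389 + 5951 = 21340
End of period: [4593, 6054, 13842, 20072, 21340]
— Period 2 —
Births: 13842 × 0.018 = 249  |  20072 × 0.267 = 5359 — total 5608
Group 2: 4593 × 0.961 = 4414
Group 3: 6054 × 0.968 = 5860
Group 4: 13842 × 0.965 = 13358
Group 5: 20072 × 0.974 + 21340 × 0.684 = 19550 + 14597 = 34147
End of period: [5608, 4414, 5860, 13358, 34147]
— Period 3 —
Births: 5860 × 0.018 = 105  |  13358 × 0.267 = 3567 — total 3672
Group 2: 5608 × 0.961 = 5389
Group 3: 4414 × 0.968 = 4273
Group 4: 5860 × 0.965 = 5655
Group 5: 13358 × 0.974 + 34147 × 0.684 = 13011 + 23357 = 36368
End of period: [3672, 5389, 4273, 5655, 36368]
Scenario B total after 3 periods: 55357
Difference B − A = 55357 − 57282 = -1925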